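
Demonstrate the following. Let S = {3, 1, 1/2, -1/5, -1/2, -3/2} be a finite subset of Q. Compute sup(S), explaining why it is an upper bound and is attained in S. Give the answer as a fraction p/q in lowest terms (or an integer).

S is finite, so sup(S) = max(S).
Sorted decreasing:
3, 1, 1/2, -1/5, -1/2, -3/2
The extremum is 3.
For every x in S, x <= 3. And 3 is in S, so it is attained.
Therefore sup(S) = 3.

3


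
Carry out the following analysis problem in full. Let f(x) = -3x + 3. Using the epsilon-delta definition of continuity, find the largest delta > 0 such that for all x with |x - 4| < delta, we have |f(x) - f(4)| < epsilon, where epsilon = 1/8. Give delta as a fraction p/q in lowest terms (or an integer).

We compute f(4) = -3*(4) + 3 = -9.
|f(x) - f(4)| = |-3x + 3 - (-9)| = |-3(x - 4)| = 3|x - 4|.
We need 3|x - 4| < 1/8, i.e. |x - 4| < 1/8 / 3 = 1/24.
So any delta <= 1/24 works. Conversely, if delta > 1/24, then x = 4 + 1/24 satisfies |x - 4| = 1/24 < delta but |f(x) - f(4)| = 3 * 1/24 = 1/8, which is not < 1/8; so no larger delta works.
Hence the largest such delta is 1/24.

1/24


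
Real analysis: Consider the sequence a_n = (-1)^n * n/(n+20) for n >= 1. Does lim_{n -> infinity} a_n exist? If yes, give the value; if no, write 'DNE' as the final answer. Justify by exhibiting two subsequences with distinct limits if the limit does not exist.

Examine the behaviour of a_n along subsequences.
a_{2k} = 2k/(2k+20) -> 1. a_{2k+1} = -(2k+1)/(2k+21) -> -1.
Since these two subsequential limits are 1 and -1, distinct, the full sequence cannot converge (a convergent sequence has all subsequences tending to the same limit). So lim a_n does not exist.

DNE


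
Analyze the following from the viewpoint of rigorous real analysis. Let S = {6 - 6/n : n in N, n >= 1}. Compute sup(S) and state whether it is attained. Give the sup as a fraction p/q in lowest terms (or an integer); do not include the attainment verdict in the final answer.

Analysis:
- Values: 0, 3, 4, 9/2, ... strictly increasing.
- Minimum is 0 (n=1); inf = 0 (attained).
- 6 - 6/n -> 6 from below; sup = 6, not attained.
Conclusion: sup(S) = 6, not attained in S.

6


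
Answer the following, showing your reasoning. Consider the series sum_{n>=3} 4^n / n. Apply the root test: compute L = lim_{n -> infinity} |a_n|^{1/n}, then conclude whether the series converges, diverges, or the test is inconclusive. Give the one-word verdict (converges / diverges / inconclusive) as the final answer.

Let a_n denote the general term. Form |a_n|^(1/n) and simplify:
|a_n|^(1/n) = 4/n^(1/n)
Take the limit as n -> infinity: L = 4.
Since L = 4 > 1, the root test implies divergence.

diverges


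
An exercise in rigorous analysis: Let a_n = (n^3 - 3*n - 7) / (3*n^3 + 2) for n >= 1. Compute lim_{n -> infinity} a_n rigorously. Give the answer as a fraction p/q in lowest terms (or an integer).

Divide numerator and denominator by n^3, the highest power:
numerator / n^3 = 1 - 3/n^2 - 7/n^3
denominator / n^3 = 3 + 2/n^3
As n -> infinity, all terms of the form c/n^k (k >= 1) tend to 0.
So numerator / n^3 -> 1 and denominator / n^3 -> 3.
Therefore lim a_n = 1/3.

1/3


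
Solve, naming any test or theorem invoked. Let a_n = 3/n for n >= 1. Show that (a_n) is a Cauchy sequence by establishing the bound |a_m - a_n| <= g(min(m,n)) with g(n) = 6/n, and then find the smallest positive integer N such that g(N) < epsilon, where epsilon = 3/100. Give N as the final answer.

For any m, n >= 1, by the triangle inequality:
|a_m - a_n| = |3/m - 3/n| <= 3*1/m + 3*1/n <= 6/min(m,n).
So g(n) = 6/n bounds the Cauchy difference. Since g(n) -> 0, (a_n) is Cauchy.
Now solve g(N) < 3/100: 6/N < 3/100 <=> N > 6 / (3/100) = 200.
The smallest integer strictly greater than 200 is N = 201.
Check: g(201) = 6/201 = 2/67 < 3/100; g(200) = 3/100 >= 3/100. So N = 201.

201


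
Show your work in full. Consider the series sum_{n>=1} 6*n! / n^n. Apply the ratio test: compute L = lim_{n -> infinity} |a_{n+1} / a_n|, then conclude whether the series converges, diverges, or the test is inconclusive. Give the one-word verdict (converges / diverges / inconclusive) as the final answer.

Let a_n denote the general term. Form the ratio a_{n+1}/a_n and simplify:
a_{n+1}/a_n = (n/(n + 1))^n
Take the limit as n -> infinity: L = exp(-1).
Since L = exp(-1) < 1, the ratio test implies the series converges.

converges


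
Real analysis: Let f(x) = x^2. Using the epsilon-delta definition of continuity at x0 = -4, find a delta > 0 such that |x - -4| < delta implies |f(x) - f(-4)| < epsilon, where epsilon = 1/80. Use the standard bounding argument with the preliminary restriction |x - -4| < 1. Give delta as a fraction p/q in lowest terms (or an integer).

Factor: |x^2 - (-4)^2| = |x - -4| * |x + -4|.
Impose |x - -4| < 1 first. Then |x + -4| = |(x - -4) + 2*(-4)| <= |x - -4| + 2*|-4| < 1 + 8 = 9.
So |x^2 - (-4)^2| < delta * 9.
We need delta * 9 <= 1/80, i.e. delta <= 1/80/9 = 1/720.
Since 1/720 < 1, this is tighter than 1; take delta = 1/720.
So delta = 1/720 works.

1/720


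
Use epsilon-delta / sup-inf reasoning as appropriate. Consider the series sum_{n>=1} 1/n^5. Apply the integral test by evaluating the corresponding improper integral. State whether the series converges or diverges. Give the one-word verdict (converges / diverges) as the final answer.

Let f(x) = x^(-5). Then f is positive, continuous, and decreasing on [1, infinity), so the integral test applies.
Compute the improper integral int_{1}^infinity f(x) dx:
  antiderivative F(x) = -1/(4*x^4).
  As x -> infinity, F(x) -> 0 (since p = 5 > 1).
  So int = F(infinity) - F(1) = 0 - (-1/4) = 1/4.
  Finite, so by the integral test, the series converges.

converges


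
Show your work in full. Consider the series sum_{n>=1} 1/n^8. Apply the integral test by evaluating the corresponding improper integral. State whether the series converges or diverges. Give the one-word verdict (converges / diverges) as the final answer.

Let f(x) = x^(-8). Then f is positive, continuous, and decreasing on [1, infinity), so the integral test applies.
Compute the improper integral int_{1}^infinity f(x) dx:
  antiderivative F(x) = -1/(7*x^7).
  As x -> infinity, F(x) -> 0 (since p = 8 > 1).
  So int = F(infinity) - F(1) = 0 - (-1/7) = 1/7.
  Finite, so by the integral test, the series converges.

converges


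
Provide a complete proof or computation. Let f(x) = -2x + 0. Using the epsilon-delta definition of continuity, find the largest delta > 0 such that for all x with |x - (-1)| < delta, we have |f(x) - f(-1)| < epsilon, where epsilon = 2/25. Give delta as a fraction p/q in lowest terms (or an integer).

We compute f(-1) = -2*(-1) + 0 = 2.
|f(x) - f(-1)| = |-2x + 0 - (2)| = |-2(x - (-1))| = 2|x - (-1)|.
We need 2|x - (-1)| < 2/25, i.e. |x - (-1)| < 2/25 / 2 = 1/25.
So any delta <= 1/25 works. Conversely, if delta > 1/25, then x = -1 + 1/25 satisfies |x - (-1)| = 1/25 < delta but |f(x) - f(-1)| = 2 * 1/25 = 2/25, which is not < 2/25; so no larger delta works.
Hence the largest such delta is 1/25.

1/25


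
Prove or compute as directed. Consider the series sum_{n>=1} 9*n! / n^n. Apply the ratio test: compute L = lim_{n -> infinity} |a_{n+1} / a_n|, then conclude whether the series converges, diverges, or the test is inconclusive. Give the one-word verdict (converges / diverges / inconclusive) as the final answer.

Let a_n denote the general term. Form the ratio a_{n+1}/a_n and simplify:
a_{n+1}/a_n = (n/(n + 1))^n
Take the limit as n -> infinity: L = exp(-1).
Since L = exp(-1) < 1, the ratio test implies the series converges.

converges


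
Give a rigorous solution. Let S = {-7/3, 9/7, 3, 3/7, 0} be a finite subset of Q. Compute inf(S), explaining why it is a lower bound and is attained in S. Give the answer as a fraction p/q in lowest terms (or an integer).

S is finite, so inf(S) = min(S).
Sorted increasing:
-7/3, 0, 3/7, 9/7, 3
The extremum is -7/3.
For every x in S, x >= -7/3. And -7/3 is in S, so it is attained.
Therefore inf(S) = -7/3.

-7/3


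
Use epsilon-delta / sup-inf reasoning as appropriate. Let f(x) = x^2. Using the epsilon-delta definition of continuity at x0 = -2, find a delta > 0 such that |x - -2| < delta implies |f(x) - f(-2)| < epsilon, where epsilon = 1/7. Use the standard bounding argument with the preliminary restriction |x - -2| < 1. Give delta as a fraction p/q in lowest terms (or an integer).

Factor: |x^2 - (-2)^2| = |x - -2| * |x + -2|.
Impose |x - -2| < 1 first. Then |x + -2| = |(x - -2) + 2*(-2)| <= |x - -2| + 2*|-2| < 1 + 4 = 5.
So |x^2 - (-2)^2| < delta * 5.
We need delta * 5 <= 1/7, i.e. delta <= 1/7/5 = 1/35.
Since 1/35 < 1, this is tighter than 1; take delta = 1/35.
So delta = 1/35 works.

1/35


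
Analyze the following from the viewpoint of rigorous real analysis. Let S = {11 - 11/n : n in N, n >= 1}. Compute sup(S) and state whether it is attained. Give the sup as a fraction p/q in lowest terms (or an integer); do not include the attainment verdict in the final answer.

Analysis:
- Values: 0, 11/2, 22/3, 33/4, ... strictly increasing.
- Minimum is 0 (n=1); inf = 0 (attained).
- 11 - 11/n -> 11 from below; sup = 11, not attained.
Conclusion: sup(S) = 11, not attained in S.

11


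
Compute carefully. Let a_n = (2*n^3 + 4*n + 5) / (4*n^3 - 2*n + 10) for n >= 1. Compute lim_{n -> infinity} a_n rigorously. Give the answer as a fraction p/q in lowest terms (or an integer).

Divide numerator and denominator by n^3, the highest power:
numerator / n^3 = 2 + 4/n^2 + 5/n^3
denominator / n^3 = 4 - 2/n^2 + 10/n^3
As n -> infinity, all terms of the form c/n^k (k >= 1) tend to 0.
So numerator / n^3 -> 2 and denominator / n^3 -> 4.
Therefore lim a_n = 1/2.

1/2


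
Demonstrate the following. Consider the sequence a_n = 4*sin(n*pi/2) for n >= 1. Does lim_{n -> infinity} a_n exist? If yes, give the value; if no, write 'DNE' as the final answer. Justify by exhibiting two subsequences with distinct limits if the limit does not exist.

Examine the behaviour of a_n along subsequences.
a_{4k+1} = 4*sin(pi/2 + 2k*pi) = 4 -> 4. a_{4k+3} = 4*sin(3pi/2 + 2k*pi) = -4 -> -4.
Since these two subsequential limits are 4 and -4, distinct, the full sequence cannot converge (a convergent sequence has all subsequences tending to the same limit). So lim a_n does not exist.

DNE


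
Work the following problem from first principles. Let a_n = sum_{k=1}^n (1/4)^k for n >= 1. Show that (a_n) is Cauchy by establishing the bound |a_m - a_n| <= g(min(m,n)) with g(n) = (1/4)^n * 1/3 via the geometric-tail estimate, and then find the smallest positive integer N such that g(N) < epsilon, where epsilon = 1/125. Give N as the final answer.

For m > n >= 1: |a_m - a_n| = sum_{k=n+1}^m (1/4)^k < sum_{k=n+1}^infinity (1/4)^k = (1/4)^(n+1) / (1 - 1/4) = (1/4)^n * (1/4) * (4/3) = (1/4)^n * 1/3.
So g(n) = (1/4)^n / 3. Since g(n) -> 0, (a_n) is Cauchy.
Now solve g(N) < 1/125: (1/4)^N / 3 < 1/125 <=> 4^N > 1 / (3 * 1/125) = 125/3.
Check powers of 4: 4^2 = 16 <= 125/3, 4^3 = 64 > 125/3.
So the smallest such N is 3. Check: g(3) = 1/(3 * 64) = 1/192 < 1/125.

3


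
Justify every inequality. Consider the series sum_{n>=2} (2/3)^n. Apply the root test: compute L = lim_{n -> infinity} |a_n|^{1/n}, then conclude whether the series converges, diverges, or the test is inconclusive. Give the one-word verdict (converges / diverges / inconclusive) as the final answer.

Let a_n denote the general term. Form |a_n|^(1/n) and simplify:
|a_n|^(1/n) = 2/3
Take the limit as n -> infinity: L = 2/3.
Since L = 2/3 < 1, the root test implies convergence.

converges


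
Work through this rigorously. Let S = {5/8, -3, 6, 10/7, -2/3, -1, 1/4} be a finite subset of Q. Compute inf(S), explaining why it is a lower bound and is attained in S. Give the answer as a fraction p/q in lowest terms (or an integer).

S is finite, so inf(S) = min(S).
Sorted increasing:
-3, -1, -2/3, 1/4, 5/8, 10/7, 6
The extremum is -3.
For every x in S, x >= -3. And -3 is in S, so it is attained.
Therefore inf(S) = -3.

-3


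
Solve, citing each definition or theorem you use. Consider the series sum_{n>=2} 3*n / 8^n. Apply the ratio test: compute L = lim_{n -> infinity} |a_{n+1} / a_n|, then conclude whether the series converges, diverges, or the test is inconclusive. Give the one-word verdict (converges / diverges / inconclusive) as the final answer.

Let a_n denote the general term. Form the ratio a_{n+1}/a_n and simplify:
a_{n+1}/a_n = (n + 1)/(8*n)
Take the limit as n -> infinity: L = 1/8.
Since L = 1/8 < 1, the ratio test implies the series converges.

converges


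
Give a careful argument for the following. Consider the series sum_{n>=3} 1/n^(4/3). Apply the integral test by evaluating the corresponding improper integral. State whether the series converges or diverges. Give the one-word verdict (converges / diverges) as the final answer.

Let f(x) = x^(-4/3). Then f is positive, continuous, and decreasing on [3, infinity), so the integral test applies.
Compute the improper integral int_{3}^infinity f(x) dx:
  antiderivative F(x) = -3/x^(1/3).
  As x -> infinity, F(x) -> 0 (since p = 4/3 > 1).
  So int = F(infinity) - F(3) = 0 - (-3^(2/3)) = 3^(2/3).
  Finite, so by the integral test, the series converges.

converges


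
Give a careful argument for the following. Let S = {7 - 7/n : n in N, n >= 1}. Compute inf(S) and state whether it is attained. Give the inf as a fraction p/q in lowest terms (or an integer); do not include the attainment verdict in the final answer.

Analysis:
- Values: 0, 7/2, 14/3, 21/4, ... strictly increasing.
- Minimum is 0 (n=1); inf = 0 (attained).
- 7 - 7/n -> 7 from below; sup = 7, not attained.
Conclusion: inf(S) = 0, attained in S.

0


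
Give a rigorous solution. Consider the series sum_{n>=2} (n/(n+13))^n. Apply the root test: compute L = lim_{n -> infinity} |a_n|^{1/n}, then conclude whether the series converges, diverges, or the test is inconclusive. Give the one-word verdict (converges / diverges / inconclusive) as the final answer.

Let a_n denote the general term. Form |a_n|^(1/n) and simplify:
|a_n|^(1/n) = n/(n + 13)
Take the limit as n -> infinity: L = 1.
Since L = 1, the root test is inconclusive. (In fact a_n = (n/(n+13))^n -> e^(-13) != 0, so the nth-term test shows divergence; but the root test itself gives no conclusion.)

inconclusive


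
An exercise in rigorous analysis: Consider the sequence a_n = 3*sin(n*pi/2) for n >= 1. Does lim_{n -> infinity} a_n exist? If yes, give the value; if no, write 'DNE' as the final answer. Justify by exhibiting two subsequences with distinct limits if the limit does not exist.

Examine the behaviour of a_n along subsequences.
a_{4k+1} = 3*sin(pi/2 + 2k*pi) = 3 -> 3. a_{4k+3} = 3*sin(3pi/2 + 2k*pi) = -3 -> -3.
Since these two subsequential limits are 3 and -3, distinct, the full sequence cannot converge (a convergent sequence has all subsequences tending to the same limit). So lim a_n does not exist.

DNE


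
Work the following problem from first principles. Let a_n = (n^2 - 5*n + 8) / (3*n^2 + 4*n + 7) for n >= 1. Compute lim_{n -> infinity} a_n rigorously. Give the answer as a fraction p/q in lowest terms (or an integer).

Divide numerator and denominator by n^2, the highest power:
numerator / n^2 = 1 - 5/n + 8/n^2
denominator / n^2 = 3 + 4/n + 7/n^2
As n -> infinity, all terms of the form c/n^k (k >= 1) tend to 0.
So numerator / n^2 -> 1 and denominator / n^2 -> 3.
Therefore lim a_n = 1/3.

1/3


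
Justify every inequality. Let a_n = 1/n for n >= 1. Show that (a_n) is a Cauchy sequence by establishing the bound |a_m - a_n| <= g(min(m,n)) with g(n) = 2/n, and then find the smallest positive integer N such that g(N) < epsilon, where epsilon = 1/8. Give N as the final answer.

For any m, n >= 1, by the triangle inequality:
|a_m - a_n| = |1/m - 1/n| <= 1/m + 1/n <= 2/min(m,n).
So g(n) = 2/n bounds the Cauchy difference. Since g(n) -> 0, (a_n) is Cauchy.
Now solve g(N) < 1/8: 2/N < 1/8 <=> N > 2 / (1/8) = 16.
The smallest integer strictly greater than 16 is N = 17.
Check: g(17) = 2/17 = 2/17 < 1/8; g(16) = 1/8 >= 1/8. So N = 17.

17


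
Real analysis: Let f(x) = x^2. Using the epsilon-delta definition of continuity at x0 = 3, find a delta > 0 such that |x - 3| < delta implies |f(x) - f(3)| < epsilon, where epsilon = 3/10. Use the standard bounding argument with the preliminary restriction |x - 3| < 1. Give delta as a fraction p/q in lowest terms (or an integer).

Factor: |x^2 - (3)^2| = |x - 3| * |x + 3|.
Impose |x - 3| < 1 first. Then |x + 3| = |(x - 3) + 2*(3)| <= |x - 3| + 2*|3| < 1 + 6 = 7.
So |x^2 - (3)^2| < delta * 7.
We need delta * 7 <= 3/10, i.e. delta <= 3/10/7 = 3/70.
Since 3/70 < 1, this is tighter than 1; take delta = 3/70.
So delta = 3/70 works.

3/70


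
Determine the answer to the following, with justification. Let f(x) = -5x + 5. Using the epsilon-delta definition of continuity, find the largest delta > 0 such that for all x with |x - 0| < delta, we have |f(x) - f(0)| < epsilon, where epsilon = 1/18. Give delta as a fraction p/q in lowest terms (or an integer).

We compute f(0) = -5*(0) + 5 = 5.
|f(x) - f(0)| = |-5x + 5 - (5)| = |-5(x - 0)| = 5|x - 0|.
We need 5|x - 0| < 1/18, i.e. |x - 0| < 1/18 / 5 = 1/90.
So any delta <= 1/90 works. Conversely, if delta > 1/90, then x = 0 + 1/90 satisfies |x - 0| = 1/90 < delta but |f(x) - f(0)| = 5 * 1/90 = 1/18, which is not < 1/18; so no larger delta works.
Hence the largest such delta is 1/90.

1/90


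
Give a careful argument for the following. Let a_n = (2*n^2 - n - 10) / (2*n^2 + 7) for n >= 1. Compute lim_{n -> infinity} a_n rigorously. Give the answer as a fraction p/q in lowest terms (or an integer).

Divide numerator and denominator by n^2, the highest power:
numerator / n^2 = 2 - 1/n - 10/n^2
denominator / n^2 = 2 + 7/n^2
As n -> infinity, all terms of the form c/n^k (k >= 1) tend to 0.
So numerator / n^2 -> 2 and denominator / n^2 -> 2.
Therefore lim a_n = 1.

1


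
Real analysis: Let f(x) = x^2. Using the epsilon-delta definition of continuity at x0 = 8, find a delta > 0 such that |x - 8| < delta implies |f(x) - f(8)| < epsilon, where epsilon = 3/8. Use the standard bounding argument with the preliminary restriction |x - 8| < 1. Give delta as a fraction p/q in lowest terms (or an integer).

Factor: |x^2 - (8)^2| = |x - 8| * |x + 8|.
Impose |x - 8| < 1 first. Then |x + 8| = |(x - 8) + 2*(8)| <= |x - 8| + 2*|8| < 1 + 16 = 17.
So |x^2 - (8)^2| < delta * 17.
We need delta * 17 <= 3/8, i.e. delta <= 3/8/17 = 3/136.
Since 3/136 < 1, this is tighter than 1; take delta = 3/136.
So delta = 3/136 works.

3/136


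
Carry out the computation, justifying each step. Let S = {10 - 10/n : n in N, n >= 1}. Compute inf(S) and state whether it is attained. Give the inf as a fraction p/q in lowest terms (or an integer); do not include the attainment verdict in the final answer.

Analysis:
- Values: 0, 5, 20/3, 15/2, ... strictly increasing.
- Minimum is 0 (n=1); inf = 0 (attained).
- 10 - 10/n -> 10 from below; sup = 10, not attained.
Conclusion: inf(S) = 0, attained in S.

0


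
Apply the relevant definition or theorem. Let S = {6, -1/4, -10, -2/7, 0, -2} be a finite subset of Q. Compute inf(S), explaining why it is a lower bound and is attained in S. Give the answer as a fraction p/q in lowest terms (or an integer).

S is finite, so inf(S) = min(S).
Sorted increasing:
-10, -2, -2/7, -1/4, 0, 6
The extremum is -10.
For every x in S, x >= -10. And -10 is in S, so it is attained.
Therefore inf(S) = -10.

-10


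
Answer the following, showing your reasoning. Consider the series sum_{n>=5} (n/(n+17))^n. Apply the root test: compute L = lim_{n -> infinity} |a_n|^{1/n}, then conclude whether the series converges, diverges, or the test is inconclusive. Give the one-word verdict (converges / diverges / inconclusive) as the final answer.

Let a_n denote the general term. Form |a_n|^(1/n) and simplify:
|a_n|^(1/n) = n/(n + 17)
Take the limit as n -> infinity: L = 1.
Since L = 1, the root test is inconclusive. (In fact a_n = (n/(n+17))^n -> e^(-17) != 0, so the nth-term test shows divergence; but the root test itself gives no conclusion.)

inconclusive


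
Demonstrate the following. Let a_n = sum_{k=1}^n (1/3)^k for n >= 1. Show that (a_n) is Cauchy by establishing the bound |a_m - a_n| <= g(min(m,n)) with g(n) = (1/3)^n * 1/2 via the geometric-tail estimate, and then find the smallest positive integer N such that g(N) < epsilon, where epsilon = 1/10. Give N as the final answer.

For m > n >= 1: |a_m - a_n| = sum_{k=n+1}^m (1/3)^k < sum_{k=n+1}^infinity (1/3)^k = (1/3)^(n+1) / (1 - 1/3) = (1/3)^n * (1/3) * (3/2) = (1/3)^n * 1/2.
So g(n) = (1/3)^n / 2. Since g(n) -> 0, (a_n) is Cauchy.
Now solve g(N) < 1/10: (1/3)^N / 2 < 1/10 <=> 3^N > 1 / (2 * 1/10) = 5.
Check powers of 3: 3^1 = 3 <= 5, 3^2 = 9 > 5.
So the smallest such N is 2. Check: g(2) = 1/(2 * 9) = 1/18 < 1/10.

2


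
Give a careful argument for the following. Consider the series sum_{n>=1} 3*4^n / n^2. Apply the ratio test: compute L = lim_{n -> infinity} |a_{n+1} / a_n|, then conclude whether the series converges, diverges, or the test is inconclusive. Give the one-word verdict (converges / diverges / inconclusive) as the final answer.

Let a_n denote the general term. Form the ratio a_{n+1}/a_n and simplify:
a_{n+1}/a_n = 4*n^2/(n + 1)^2
Take the limit as n -> infinity: L = 4.
Since L = 4 > 1 (or L = infinity), the ratio test implies the series diverges.

diverges


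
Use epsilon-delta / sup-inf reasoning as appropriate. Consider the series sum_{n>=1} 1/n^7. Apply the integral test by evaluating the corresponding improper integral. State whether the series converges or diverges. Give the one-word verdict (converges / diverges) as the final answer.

Let f(x) = x^(-7). Then f is positive, continuous, and decreasing on [1, infinity), so the integral test applies.
Compute the improper integral int_{1}^infinity f(x) dx:
  antiderivative F(x) = -1/(6*x^6).
  As x -> infinity, F(x) -> 0 (since p = 7 > 1).
  So int = F(infinity) - F(1) = 0 - (-1/6) = 1/6.
  Finite, so by the integral test, the series converges.

converges


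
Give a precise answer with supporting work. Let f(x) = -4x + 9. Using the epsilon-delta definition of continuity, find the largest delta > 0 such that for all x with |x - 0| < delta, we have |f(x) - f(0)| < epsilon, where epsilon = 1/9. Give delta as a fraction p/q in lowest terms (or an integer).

We compute f(0) = -4*(0) + 9 = 9.
|f(x) - f(0)| = |-4x + 9 - (9)| = |-4(x - 0)| = 4|x - 0|.
We need 4|x - 0| < 1/9, i.e. |x - 0| < 1/9 / 4 = 1/36.
So any delta <= 1/36 works. Conversely, if delta > 1/36, then x = 0 + 1/36 satisfies |x - 0| = 1/36 < delta but |f(x) - f(0)| = 4 * 1/36 = 1/9, which is not < 1/9; so no larger delta works.
Hence the largest such delta is 1/36.

1/36


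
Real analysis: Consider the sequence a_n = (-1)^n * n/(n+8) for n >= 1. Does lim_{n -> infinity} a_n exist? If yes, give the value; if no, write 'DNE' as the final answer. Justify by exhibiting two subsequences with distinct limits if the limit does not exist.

Examine the behaviour of a_n along subsequences.
a_{2k} = 2k/(2k+8) -> 1. a_{2k+1} = -(2k+1)/(2k+9) -> -1.
Since these two subsequential limits are 1 and -1, distinct, the full sequence cannot converge (a convergent sequence has all subsequences tending to the same limit). So lim a_n does not exist.

DNE


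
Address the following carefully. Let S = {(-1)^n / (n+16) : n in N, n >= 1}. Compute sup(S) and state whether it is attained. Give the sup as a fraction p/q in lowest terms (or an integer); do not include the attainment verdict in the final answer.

Analysis:
- Values: -1/17, 1/18, -1/19, 1/20, -1/21, ...
- Positive terms (even n): 1/(2+16), 1/(4+16), ... decreasing -> max = 1/18 (n=2).
- Negative terms (odd n): -1/(1+16), -1/(3+16), ... increasing -> min = -1/17 (n=1).
- So sup = 1/18 (attained at n=2); inf = -1/17 (attained at n=1).
Conclusion: sup(S) = 1/18, attained in S.

1/18


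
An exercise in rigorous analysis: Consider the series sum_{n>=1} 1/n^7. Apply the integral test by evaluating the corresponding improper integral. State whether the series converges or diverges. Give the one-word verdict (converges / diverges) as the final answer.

Let f(x) = x^(-7). Then f is positive, continuous, and decreasing on [1, infinity), so the integral test applies.
Compute the improper integral int_{1}^infinity f(x) dx:
  antiderivative F(x) = -1/(6*x^6).
  As x -> infinity, F(x) -> 0 (since p = 7 > 1).
  So int = F(infinity) - F(1) = 0 - (-1/6) = 1/6.
  Finite, so by the integral test, the series converges.

converges


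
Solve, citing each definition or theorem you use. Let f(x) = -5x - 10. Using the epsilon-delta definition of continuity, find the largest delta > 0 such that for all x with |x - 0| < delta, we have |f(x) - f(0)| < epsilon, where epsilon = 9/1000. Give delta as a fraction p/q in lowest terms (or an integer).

We compute f(0) = -5*(0) - 10 = -10.
|f(x) - f(0)| = |-5x - 10 - (-10)| = |-5(x - 0)| = 5|x - 0|.
We need 5|x - 0| < 9/1000, i.e. |x - 0| < 9/1000 / 5 = 9/5000.
So any delta <= 9/5000 works. Conversely, if delta > 9/5000, then x = 0 + 9/5000 satisfies |x - 0| = 9/5000 < delta but |f(x) - f(0)| = 5 * 9/5000 = 9/1000, which is not < 9/1000; so no larger delta works.
Hence the largest such delta is 9/5000.

9/5000


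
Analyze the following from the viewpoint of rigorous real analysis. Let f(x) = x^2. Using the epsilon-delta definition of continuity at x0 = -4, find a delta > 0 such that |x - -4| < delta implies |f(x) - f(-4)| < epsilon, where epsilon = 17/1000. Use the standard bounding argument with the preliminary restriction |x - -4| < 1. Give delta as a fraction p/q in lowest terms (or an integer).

Factor: |x^2 - (-4)^2| = |x - -4| * |x + -4|.
Impose |x - -4| < 1 first. Then |x + -4| = |(x - -4) + 2*(-4)| <= |x - -4| + 2*|-4| < 1 + 8 = 9.
So |x^2 - (-4)^2| < delta * 9.
We need delta * 9 <= 17/1000, i.e. delta <= 17/1000/9 = 17/9000.
Since 17/9000 < 1, this is tighter than 1; take delta = 17/9000.
So delta = 17/9000 works.

17/9000


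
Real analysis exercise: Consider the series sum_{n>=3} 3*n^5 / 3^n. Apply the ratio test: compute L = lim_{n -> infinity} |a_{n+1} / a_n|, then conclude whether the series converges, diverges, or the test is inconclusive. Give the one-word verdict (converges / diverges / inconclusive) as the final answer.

Let a_n denote the general term. Form the ratio a_{n+1}/a_n and simplify:
a_{n+1}/a_n = (n + 1)^5/(3*n^5)
Take the limit as n -> infinity: L = 1/3.
Since L = 1/3 < 1, the ratio test implies the series converges.

converges


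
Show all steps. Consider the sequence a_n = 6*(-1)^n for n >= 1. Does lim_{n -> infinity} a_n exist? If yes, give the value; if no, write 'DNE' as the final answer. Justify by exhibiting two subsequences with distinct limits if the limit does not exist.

Examine the behaviour of a_n along subsequences.
Even-n subsequence a_{2k} = 6 -> 6. Odd-n subsequence a_{2k+1} = -6 -> -6.
Since these two subsequential limits are 6 and -6, distinct, the full sequence cannot converge (a convergent sequence has all subsequences tending to the same limit). So lim a_n does not exist.

DNE


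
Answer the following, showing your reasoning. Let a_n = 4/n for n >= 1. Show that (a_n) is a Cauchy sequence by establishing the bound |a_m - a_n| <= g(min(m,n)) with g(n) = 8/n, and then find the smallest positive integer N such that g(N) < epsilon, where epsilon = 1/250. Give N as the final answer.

For any m, n >= 1, by the triangle inequality:
|a_m - a_n| = |4/m - 4/n| <= 4*1/m + 4*1/n <= 8/min(m,n).
So g(n) = 8/n bounds the Cauchy difference. Since g(n) -> 0, (a_n) is Cauchy.
Now solve g(N) < 1/250: 8/N < 1/250 <=> N > 8 / (1/250) = 2000.
The smallest integer strictly greater than 2000 is N = 2001.
Check: g(2001) = 8/2001 = 8/2001 < 1/250; g(2000) = 1/250 >= 1/250. So N = 2001.

2001


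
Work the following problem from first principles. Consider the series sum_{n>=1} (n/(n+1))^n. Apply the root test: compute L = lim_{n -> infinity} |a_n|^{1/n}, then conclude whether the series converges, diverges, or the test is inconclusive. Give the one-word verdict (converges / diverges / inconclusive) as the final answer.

Let a_n denote the general term. Form |a_n|^(1/n) and simplify:
|a_n|^(1/n) = n/(n + 1)
Take the limit as n -> infinity: L = 1.
Since L = 1, the root test is inconclusive. (In fact a_n = (n/(n+1))^n -> e^(-1) != 0, so the nth-term test shows divergence; but the root test itself gives no conclusion.)

inconclusive


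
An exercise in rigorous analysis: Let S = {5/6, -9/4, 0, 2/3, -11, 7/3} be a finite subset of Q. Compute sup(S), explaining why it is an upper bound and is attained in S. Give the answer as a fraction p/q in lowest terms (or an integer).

S is finite, so sup(S) = max(S).
Sorted decreasing:
7/3, 5/6, 2/3, 0, -9/4, -11
The extremum is 7/3.
For every x in S, x <= 7/3. And 7/3 is in S, so it is attained.
Therefore sup(S) = 7/3.

7/3


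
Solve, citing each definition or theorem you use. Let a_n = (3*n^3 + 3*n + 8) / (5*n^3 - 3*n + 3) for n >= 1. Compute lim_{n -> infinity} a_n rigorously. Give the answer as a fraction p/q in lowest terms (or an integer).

Divide numerator and denominator by n^3, the highest power:
numerator / n^3 = 3 + 3/n^2 + 8/n^3
denominator / n^3 = 5 - 3/n^2 + 3/n^3
As n -> infinity, all terms of the form c/n^k (k >= 1) tend to 0.
So numerator / n^3 -> 3 and denominator / n^3 -> 5.
Therefore lim a_n = 3/5.

3/5


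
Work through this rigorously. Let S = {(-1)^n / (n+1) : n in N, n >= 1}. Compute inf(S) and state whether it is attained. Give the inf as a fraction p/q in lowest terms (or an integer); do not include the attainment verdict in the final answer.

Analysis:
- Values: -1/2, 1/3, -1/4, 1/5, -1/6, ...
- Positive terms (even n): 1/(2+1), 1/(4+1), ... decreasing -> max = 1/3 (n=2).
- Negative terms (odd n): -1/(1+1), -1/(3+1), ... increasing -> min = -1/2 (n=1).
- So sup = 1/3 (attained at n=2); inf = -1/2 (attained at n=1).
Conclusion: inf(S) = -1/2, attained in S.

-1/2


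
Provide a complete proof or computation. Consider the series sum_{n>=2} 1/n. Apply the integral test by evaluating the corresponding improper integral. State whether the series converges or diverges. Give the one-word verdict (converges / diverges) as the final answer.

Let f(x) = 1/x. Then f is positive, continuous, and decreasing on [2, infinity), so the integral test applies.
Compute the improper integral int_{2}^infinity f(x) dx:
  antiderivative F(x) = log(x).
  As x -> infinity, log(x) -> infinity.
  So int = infinity - log(2) = infinity. By the integral test, the series diverges.

diverges


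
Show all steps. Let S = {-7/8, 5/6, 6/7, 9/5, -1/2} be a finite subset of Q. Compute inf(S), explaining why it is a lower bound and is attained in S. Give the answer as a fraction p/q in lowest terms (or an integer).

S is finite, so inf(S) = min(S).
Sorted increasing:
-7/8, -1/2, 5/6, 6/7, 9/5
The extremum is -7/8.
For every x in S, x >= -7/8. And -7/8 is in S, so it is attained.
Therefore inf(S) = -7/8.

-7/8


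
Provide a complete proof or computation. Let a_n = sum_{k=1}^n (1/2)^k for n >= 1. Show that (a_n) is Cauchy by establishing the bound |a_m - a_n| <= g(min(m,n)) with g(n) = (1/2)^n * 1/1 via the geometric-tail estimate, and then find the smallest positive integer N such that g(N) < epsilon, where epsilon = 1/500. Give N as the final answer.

For m > n >= 1: |a_m - a_n| = sum_{k=n+1}^m (1/2)^k < sum_{k=n+1}^infinity (1/2)^k = (1/2)^(n+1) / (1 - 1/2) = (1/2)^n * (1/2) * (2/1) = (1/2)^n * 1/1.
So g(n) = (1/2)^n / 1. Since g(n) -> 0, (a_n) is Cauchy.
Now solve g(N) < 1/500: (1/2)^N / 1 < 1/500 <=> 2^N > 1 / (1 * 1/500) = 500.
Check powers of 2: 2^8 = 256 <= 500, 2^9 = 512 > 500.
So the smallest such N is 9. Check: g(9) = 1/(1 * 512) = 1/512 < 1/500.

9


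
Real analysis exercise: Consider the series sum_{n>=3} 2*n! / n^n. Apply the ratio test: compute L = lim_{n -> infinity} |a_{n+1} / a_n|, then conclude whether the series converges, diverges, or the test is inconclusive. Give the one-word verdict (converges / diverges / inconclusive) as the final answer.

Let a_n denote the general term. Form the ratio a_{n+1}/a_n and simplify:
a_{n+1}/a_n = (n/(n + 1))^n
Take the limit as n -> infinity: L = exp(-1).
Since L = exp(-1) < 1, the ratio test implies the series converges.

converges


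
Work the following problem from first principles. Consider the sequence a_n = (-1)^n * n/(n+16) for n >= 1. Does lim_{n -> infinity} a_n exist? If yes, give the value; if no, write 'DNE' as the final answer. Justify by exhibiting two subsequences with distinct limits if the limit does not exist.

Examine the behaviour of a_n along subsequences.
a_{2k} = 2k/(2k+16) -> 1. a_{2k+1} = -(2k+1)/(2k+17) -> -1.
Since these two subsequential limits are 1 and -1, distinct, the full sequence cannot converge (a convergent sequence has all subsequences tending to the same limit). So lim a_n does not exist.

DNE


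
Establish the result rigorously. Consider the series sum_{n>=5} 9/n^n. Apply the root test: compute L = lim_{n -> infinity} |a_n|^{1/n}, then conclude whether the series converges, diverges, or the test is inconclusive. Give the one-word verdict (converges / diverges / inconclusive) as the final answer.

Let a_n denote the general term. Form |a_n|^(1/n) and simplify:
|a_n|^(1/n) = 3^(2/n)/n
Take the limit as n -> infinity: L = 0.
Since L = 0 < 1, the root test implies convergence.

converges


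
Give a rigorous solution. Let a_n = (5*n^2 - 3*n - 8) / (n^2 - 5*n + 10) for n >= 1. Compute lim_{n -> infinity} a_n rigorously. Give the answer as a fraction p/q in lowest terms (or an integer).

Divide numerator and denominator by n^2, the highest power:
numerator / n^2 = 5 - 3/n - 8/n^2
denominator / n^2 = 1 - 5/n + 10/n^2
As n -> infinity, all terms of the form c/n^k (k >= 1) tend to 0.
So numerator / n^2 -> 5 and denominator / n^2 -> 1.
Therefore lim a_n = 5.

5


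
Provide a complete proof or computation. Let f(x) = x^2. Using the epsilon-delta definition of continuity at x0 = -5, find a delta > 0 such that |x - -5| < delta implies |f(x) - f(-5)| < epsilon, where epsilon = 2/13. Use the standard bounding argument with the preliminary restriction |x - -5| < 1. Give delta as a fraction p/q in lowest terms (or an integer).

Factor: |x^2 - (-5)^2| = |x - -5| * |x + -5|.
Impose |x - -5| < 1 first. Then |x + -5| = |(x - -5) + 2*(-5)| <= |x - -5| + 2*|-5| < 1 + 10 = 11.
So |x^2 - (-5)^2| < delta * 11.
We need delta * 11 <= 2/13, i.e. delta <= 2/13/11 = 2/143.
Since 2/143 < 1, this is tighter than 1; take delta = 2/143.
So delta = 2/143 works.

2/143


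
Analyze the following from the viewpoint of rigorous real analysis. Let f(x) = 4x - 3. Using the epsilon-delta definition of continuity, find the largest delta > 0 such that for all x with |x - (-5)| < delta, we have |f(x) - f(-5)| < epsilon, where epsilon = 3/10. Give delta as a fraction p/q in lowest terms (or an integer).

We compute f(-5) = 4*(-5) - 3 = -23.
|f(x) - f(-5)| = |4x - 3 - (-23)| = |4(x - (-5))| = 4|x - (-5)|.
We need 4|x - (-5)| < 3/10, i.e. |x - (-5)| < 3/10 / 4 = 3/40.
So any delta <= 3/40 works. Conversely, if delta > 3/40, then x = -5 + 3/40 satisfies |x - (-5)| = 3/40 < delta but |f(x) - f(-5)| = 4 * 3/40 = 3/10, which is not < 3/10; so no larger delta works.
Hence the largest such delta is 3/40.

3/40


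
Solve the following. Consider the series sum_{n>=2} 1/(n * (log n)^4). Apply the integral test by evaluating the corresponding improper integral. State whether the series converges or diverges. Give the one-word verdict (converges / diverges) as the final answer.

Let f(x) = 1/(x*log(x)^4). Then f is positive, continuous, and decreasing on [2, infinity), so the integral test applies.
Compute the improper integral int_{2}^infinity f(x) dx:
  antiderivative F(x) = -1/(3*log(x)^3).
  F(x) -> 0 as x -> infinity.  int = 0 - F(2) = 1/(3*log(2)^3) < infinity. By the integral test, the series converges.

converges


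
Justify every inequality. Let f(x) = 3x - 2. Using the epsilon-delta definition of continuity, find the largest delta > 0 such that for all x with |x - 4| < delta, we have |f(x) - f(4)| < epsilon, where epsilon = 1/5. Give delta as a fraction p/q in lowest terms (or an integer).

We compute f(4) = 3*(4) - 2 = 10.
|f(x) - f(4)| = |3x - 2 - (10)| = |3(x - 4)| = 3|x - 4|.
We need 3|x - 4| < 1/5, i.e. |x - 4| < 1/5 / 3 = 1/15.
So any delta <= 1/15 works. Conversely, if delta > 1/15, then x = 4 + 1/15 satisfies |x - 4| = 1/15 < delta but |f(x) - f(4)| = 3 * 1/15 = 1/5, which is not < 1/5; so no larger delta works.
Hence the largest such delta is 1/15.

1/15


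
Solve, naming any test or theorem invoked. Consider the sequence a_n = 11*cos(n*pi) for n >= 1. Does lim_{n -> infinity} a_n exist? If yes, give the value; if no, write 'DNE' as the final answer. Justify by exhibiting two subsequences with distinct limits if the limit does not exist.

Examine the behaviour of a_n along subsequences.
cos(n*pi) = (-1)^n, so a_n = 11*(-1)^n. a_{2k} = 11 -> 11. a_{2k+1} = -11 -> -11.
Since these two subsequential limits are 11 and -11, distinct, the full sequence cannot converge (a convergent sequence has all subsequences tending to the same limit). So lim a_n does not exist.

DNE


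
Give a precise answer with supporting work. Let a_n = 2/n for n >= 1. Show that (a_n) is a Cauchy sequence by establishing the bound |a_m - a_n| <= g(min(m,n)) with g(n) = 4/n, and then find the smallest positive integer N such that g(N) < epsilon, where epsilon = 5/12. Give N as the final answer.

For any m, n >= 1, by the triangle inequality:
|a_m - a_n| = |2/m - 2/n| <= 2*1/m + 2*1/n <= 4/min(m,n).
So g(n) = 4/n bounds the Cauchy difference. Since g(n) -> 0, (a_n) is Cauchy.
Now solve g(N) < 5/12: 4/N < 5/12 <=> N > 4 / (5/12) = 48/5.
The smallest integer strictly greater than 48/5 is N = 10.
Check: g(10) = 4/10 = 2/5 < 5/12; g(9) = 4/9 >= 5/12. So N = 10.

10


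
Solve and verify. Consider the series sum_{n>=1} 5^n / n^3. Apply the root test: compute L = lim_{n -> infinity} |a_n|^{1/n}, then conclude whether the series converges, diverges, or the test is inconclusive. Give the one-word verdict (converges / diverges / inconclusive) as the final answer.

Let a_n denote the general term. Form |a_n|^(1/n) and simplify:
|a_n|^(1/n) = 5/n^(3/n)
Take the limit as n -> infinity: L = 5.
Since L = 5 > 1, the root test implies divergence.

diverges


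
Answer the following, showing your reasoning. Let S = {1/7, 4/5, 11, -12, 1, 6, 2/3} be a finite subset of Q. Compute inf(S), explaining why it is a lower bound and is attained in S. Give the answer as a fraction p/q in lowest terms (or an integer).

S is finite, so inf(S) = min(S).
Sorted increasing:
-12, 1/7, 2/3, 4/5, 1, 6, 11
The extremum is -12.
For every x in S, x >= -12. And -12 is in S, so it is attained.
Therefore inf(S) = -12.

-12


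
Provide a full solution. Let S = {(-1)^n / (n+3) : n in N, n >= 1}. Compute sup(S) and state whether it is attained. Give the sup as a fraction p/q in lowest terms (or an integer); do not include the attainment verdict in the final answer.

Analysis:
- Values: -1/4, 1/5, -1/6, 1/7, -1/8, ...
- Positive terms (even n): 1/(2+3), 1/(4+3), ... decreasing -> max = 1/5 (n=2).
- Negative terms (odd n): -1/(1+3), -1/(3+3), ... increasing -> min = -1/4 (n=1).
- So sup = 1/5 (attained at n=2); inf = -1/4 (attained at n=1).
Conclusion: sup(S) = 1/5, attained in S.

1/5


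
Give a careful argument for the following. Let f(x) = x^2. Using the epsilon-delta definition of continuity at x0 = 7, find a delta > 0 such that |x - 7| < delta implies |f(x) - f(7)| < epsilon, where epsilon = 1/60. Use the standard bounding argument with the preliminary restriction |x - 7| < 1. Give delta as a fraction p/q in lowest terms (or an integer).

Factor: |x^2 - (7)^2| = |x - 7| * |x + 7|.
Impose |x - 7| < 1 first. Then |x + 7| = |(x - 7) + 2*(7)| <= |x - 7| + 2*|7| < 1 + 14 = 15.
So |x^2 - (7)^2| < delta * 15.
We need delta * 15 <= 1/60, i.e. delta <= 1/60/15 = 1/900.
Since 1/900 < 1, this is tighter than 1; take delta = 1/900.
So delta = 1/900 works.

1/900
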